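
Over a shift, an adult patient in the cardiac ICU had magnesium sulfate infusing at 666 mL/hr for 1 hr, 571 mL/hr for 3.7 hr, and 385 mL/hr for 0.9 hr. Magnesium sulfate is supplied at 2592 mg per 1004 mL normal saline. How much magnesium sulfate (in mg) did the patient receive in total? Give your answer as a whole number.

8068 mg

Concentration = 2592 mg ÷ 1004 mL = 2.581673 mg/mL
Stage 1: 666 mL/hr × 1 hr = 666 mL → 666 mL × 2.581673 mg/mL = 1719.394 mg
Stage 2: 571 mL/hr × 3.7 hr = 2112.7 mL → 2112.7 mL × 2.581673 mg/mL = 5454.301 mg
Stage 3: 385 mL/hr × 0.9 hr = 346.5 mL → 346.5 mL × 2.581673 mg/mL = 894.5498 mg
Total = 1719.394 + 5454.301 + 894.5498 = 8068.245 mg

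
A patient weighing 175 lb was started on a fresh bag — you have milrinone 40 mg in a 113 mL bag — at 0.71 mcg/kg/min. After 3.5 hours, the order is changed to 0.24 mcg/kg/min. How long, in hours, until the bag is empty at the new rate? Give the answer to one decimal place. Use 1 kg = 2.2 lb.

Initial rate:
Weight = 175 lb ÷ 2.2 lb/kg = 79.54545 kg
Dose = 0.71 mcg/kg/min × 79.54545 kg = 56.47727 mcg/min
56.47727 mcg/min × 60 min/hr = 3388.636 mcg/hr
Concentration = 40 mg ÷ 113 mL = 0.3539823 mg/mL = 353.9823 mcg/mL
Rate = 3388.636 mcg/hr ÷ 353.9823 mcg/mL = 9.572898 mL/hr
Volume infused so far = 9.572898 mL/hr × 3.5 hr = 33.50514 mL
Volume remaining = 113 − 33.50514 = 79.49486 mL
New rate:
Dose = 0.24 mcg/kg/min × 79.54545 kg = 19.09091 mcg/min
19.09091 mcg/min × 60 min/hr = 1145.455 mcg/hr
Rate = 1145.455 mcg/hr ÷ 353.9823 mcg/mL = 3.235909 mL/hr
Time remaining = 79.49486 mL ÷ 3.235909 mL/hr = 24.56647 hr

24.6 hours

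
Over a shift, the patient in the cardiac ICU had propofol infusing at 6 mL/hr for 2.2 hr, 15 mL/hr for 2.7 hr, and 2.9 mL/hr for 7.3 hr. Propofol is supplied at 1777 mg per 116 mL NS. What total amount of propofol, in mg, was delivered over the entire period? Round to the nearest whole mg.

Concentration = 1777 mg ÷ 116 mL = 15.31897 mg/mL
Stage 1: 6 mL/hr × 2.2 hr = 13.2 mL → 13.2 mL × 15.31897 mg/mL = 202.2103 mg
Stage 2: 15 mL/hr × 2.7 hr = 40.5 mL → 40.5 mL × 15.31897 mg/mL = 620.4181 mg
Stage 3: 2.9 mL/hr × 7.3 hr = 21.17 mL → 21.17 mL × 15.31897 mg/mL = 324.3025 mg
Total = 202.2103 + 620.4181 + 324.3025 = 1146.931 mg

1147 mg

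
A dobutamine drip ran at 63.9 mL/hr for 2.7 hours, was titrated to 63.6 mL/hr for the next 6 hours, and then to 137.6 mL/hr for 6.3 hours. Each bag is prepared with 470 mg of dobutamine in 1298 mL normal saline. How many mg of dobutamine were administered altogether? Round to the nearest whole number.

Concentration = 470 mg ÷ 1298 mL = 0.3620955 mg/mL
Stage 1: 63.9 mL/hr × 2.7 hr = 172.53 mL → 172.53 mL × 0.3620955 mg/mL = 62.47234 mg
Stage 2: 63.6 mL/hr × 6 hr = 381.6 mL → 381.6 mL × 0.3620955 mg/mL = 138.1757 mg
Stage 3: 137.6 mL/hr × 6.3 hr = 866.88 mL → 866.88 mL × 0.3620955 mg/mL = 313.8934 mg
Total = 62.47234 + 138.1757 + 313.8934 = 514.5414 mg

515 mg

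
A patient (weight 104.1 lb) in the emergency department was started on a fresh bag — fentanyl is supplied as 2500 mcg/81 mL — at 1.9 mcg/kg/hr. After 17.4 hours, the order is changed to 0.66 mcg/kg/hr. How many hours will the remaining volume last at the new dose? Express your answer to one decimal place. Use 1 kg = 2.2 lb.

30.0 hours

Initial rate:
Weight = 104.1 lb ÷ 2.2 lb/kg = 47.31818 kg
Dose = 1.9 mcg/kg/hr × 47.31818 kg = 89.90455 mcg/hr
Concentration = 2500 mcg ÷ 81 mL = 30.8642 mcg/mL
Rate = 89.90455 mcg/hr ÷ 30.8642 mcg/mL = 2.912907 mL/hr
Volume infused so far = 2.912907 mL/hr × 17.4 hr = 50.68459 mL
Volume remaining = 81 − 50.68459 = 30.31541 mL
New rate:
Dose = 0.66 mcg/kg/hr × 47.31818 kg = 31.23 mcg/hr
Rate = 31.23 mcg/hr ÷ 30.8642 mcg/mL = 1.011852 mL/hr
Time remaining = 30.31541 mL ÷ 1.011852 mL/hr = 29.96032 hr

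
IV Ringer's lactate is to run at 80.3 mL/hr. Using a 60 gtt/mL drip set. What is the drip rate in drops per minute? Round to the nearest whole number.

80 gtt/min

80.3 mL/hr ÷ 60 min/hr = 1.338333 mL/min
1.338333 mL/min × 60 gtt/mL = 80.3 gtt/min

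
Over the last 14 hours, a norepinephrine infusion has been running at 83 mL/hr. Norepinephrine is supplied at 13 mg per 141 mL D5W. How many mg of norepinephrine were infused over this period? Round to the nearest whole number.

Concentration = 13 mg ÷ 141 mL = 0.09219858 mg/mL = 92.19858 mcg/mL
Drug rate = 83 mL/hr × 92.19858 mcg/mL = 7652.482 mcg/hr
Total = 7652.482 mcg/hr × 14 hr = 107134.8 mcg = 107.1348 mg

107 mg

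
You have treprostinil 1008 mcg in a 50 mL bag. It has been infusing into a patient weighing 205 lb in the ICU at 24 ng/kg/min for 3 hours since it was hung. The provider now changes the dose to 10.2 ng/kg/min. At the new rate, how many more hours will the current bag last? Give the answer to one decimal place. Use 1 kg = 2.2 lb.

10.6 hours

Initial rate:
Weight = 205 lb ÷ 2.2 lb/kg = 93.18182 kg
Dose = 24 ng/kg/min × 93.18182 kg = 2236.364 ng/min
2236.364 ng/min × 60 min/hr = 134181.8 ng/hr
Concentration = 1008 mcg ÷ 50 mL = 20.16 mcg/mL = 20160 ng/mL
Rate = 134181.8 ng/hr ÷ 20160 ng/mL = 6.655844 mL/hr
Volume infused so far = 6.655844 mL/hr × 3 hr = 19.96753 mL
Volume remaining = 50 − 19.96753 = 30.03247 mL
New rate:
Dose = 10.2 ng/kg/min × 93.18182 kg = 950.4545 ng/min
950.4545 ng/min × 60 min/hr = 57027.27 ng/hr
Rate = 57027.27 ng/hr ÷ 20160 ng/mL = 2.828734 mL/hr
Time remaining = 30.03247 mL ÷ 2.828734 mL/hr = 10.61693 hr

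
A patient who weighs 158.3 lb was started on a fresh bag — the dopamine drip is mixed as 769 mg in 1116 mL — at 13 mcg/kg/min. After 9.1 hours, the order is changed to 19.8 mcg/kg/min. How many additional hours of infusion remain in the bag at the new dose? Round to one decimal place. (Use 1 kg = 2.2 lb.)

3.0 hours

Initial rate:
Weight = 158.3 lb ÷ 2.2 lb/kg = 71.95455 kg
Dose = 13 mcg/kg/min × 71.95455 kg = 935.4091 mcg/min
935.4091 mcg/min × 60 min/hr = 56124.55 mcg/hr
Concentration = 769 mg ÷ 1116 mL = 0.6890681 mg/mL = 689.0681 mcg/mL
Rate = 56124.55 mcg/hr ÷ 689.0681 mcg/mL = 81.44993 mL/hr
Volume infused so far = 81.44993 mL/hr × 9.1 hr = 741.1943 mL
Volume remaining = 1116 − 741.1943 = 374.8057 mL
New rate:
Dose = 19.8 mcg/kg/min × 71.95455 kg = 1424.7 mcg/min
1424.7 mcg/min × 60 min/hr = 85482 mcg/hr
Rate = 85482 mcg/hr ÷ 689.0681 mcg/mL = 124.0545 mL/hr
Time remaining = 374.8057 mL ÷ 124.0545 mL/hr = 3.021298 hr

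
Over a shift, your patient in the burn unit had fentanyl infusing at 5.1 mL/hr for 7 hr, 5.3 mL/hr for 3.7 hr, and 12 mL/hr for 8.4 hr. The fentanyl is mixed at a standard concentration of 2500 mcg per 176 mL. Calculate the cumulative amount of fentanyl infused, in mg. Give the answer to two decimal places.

2.22 mg

Concentration = 2500 mcg ÷ 176 mL = 14.20455 mcg/mL
Stage 1: 5.1 mL/hr × 7 hr = 35.7 mL → 35.7 mL × 14.20455 mcg/mL = 507.1023 mcg
Stage 2: 5.3 mL/hr × 3.7 hr = 19.61 mL → 19.61 mL × 14.20455 mcg/mL = 278.5511 mcg
Stage 3: 12 mL/hr × 8.4 hr = 100.8 mL → 100.8 mL × 14.20455 mcg/mL = 1431.818 mcg
Total = 507.1023 + 278.5511 + 1431.818 = 2217.472 mcg = 2.217472 mg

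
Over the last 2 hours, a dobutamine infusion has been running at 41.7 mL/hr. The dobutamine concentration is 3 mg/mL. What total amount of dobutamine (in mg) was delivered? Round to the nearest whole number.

Concentration = 3 mg/mL = 3000 mcg/mL
Drug rate = 41.7 mL/hr × 3000 mcg/mL = 125100 mcg/hr
Total = 125100 mcg/hr × 2 hr = 250200 mcg = 250.2 mg

250 mg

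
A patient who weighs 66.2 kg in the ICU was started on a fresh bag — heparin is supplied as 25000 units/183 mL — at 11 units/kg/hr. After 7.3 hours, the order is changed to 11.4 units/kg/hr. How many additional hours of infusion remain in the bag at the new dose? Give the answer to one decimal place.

26.1 hours

Initial rate:
Dose = 11 units/kg/hr × 66.2 kg = 728.2 units/hr
Concentration = 25000 units ÷ 183 mL = 136.612 units/mL
Rate = 728.2 units/hr ÷ 136.612 units/mL = 5.330424 mL/hr
Volume infused so far = 5.330424 mL/hr × 7.3 hr = 38.9121 mL
Volume remaining = 183 − 38.9121 = 144.0879 mL
New rate:
Dose = 11.4 units/kg/hr × 66.2 kg = 754.68 units/hr
Rate = 754.68 units/hr ÷ 136.612 units/mL = 5.524258 mL/hr
Time remaining = 144.0879 mL ÷ 5.524258 mL/hr = 26.08276 hr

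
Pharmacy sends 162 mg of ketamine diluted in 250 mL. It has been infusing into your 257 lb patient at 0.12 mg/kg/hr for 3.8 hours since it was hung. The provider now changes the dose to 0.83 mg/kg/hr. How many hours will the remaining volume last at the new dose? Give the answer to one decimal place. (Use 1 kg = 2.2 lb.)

1.1 hours

Initial rate:
Weight = 257 lb ÷ 2.2 lb/kg = 116.8182 kg
Dose = 0.12 mg/kg/hr × 116.8182 kg = 14.01818 mg/hr
Concentration = 162 mg ÷ 250 mL = 0.648 mg/mL
Rate = 14.01818 mg/hr ÷ 0.648 mg/mL = 21.633 mL/hr
Volume infused so far = 21.633 mL/hr × 3.8 hr = 82.20539 mL
Volume remaining = 250 − 82.20539 = 167.7946 mL
New rate:
Dose = 0.83 mg/kg/hr × 116.8182 kg = 96.95909 mg/hr
Rate = 96.95909 mg/hr ÷ 0.648 mg/mL = 149.6282 mL/hr
Time remaining = 167.7946 mL ÷ 149.6282 mL/hr = 1.12141 hr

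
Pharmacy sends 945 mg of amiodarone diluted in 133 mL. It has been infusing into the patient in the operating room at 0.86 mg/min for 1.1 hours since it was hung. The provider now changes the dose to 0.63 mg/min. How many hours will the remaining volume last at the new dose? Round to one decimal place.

23.5 hours

Initial rate:
0.86 mg/min × 60 min/hr = 51.6 mg/hr
Concentration = 945 mg ÷ 133 mL = 7.105263 mg/mL
Rate = 51.6 mg/hr ÷ 7.105263 mg/mL = 7.262222 mL/hr
Volume infused so far = 7.262222 mL/hr × 1.1 hr = 7.988444 mL
Volume remaining = 133 − 7.988444 = 125.0116 mL
New rate:
0.63 mg/min × 60 min/hr = 37.8 mg/hr
Rate = 37.8 mg/hr ÷ 7.105263 mg/mL = 5.32 mL/hr
Time remaining = 125.0116 mL ÷ 5.32 mL/hr = 23.49841 hr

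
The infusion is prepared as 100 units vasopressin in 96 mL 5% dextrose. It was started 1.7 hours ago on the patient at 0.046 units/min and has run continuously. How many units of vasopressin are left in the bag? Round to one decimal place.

95.3 units

0.046 units/min × 60 min/hr = 2.76 units/hr
Concentration = 100 units ÷ 96 mL = 1.041667 units/mL
Rate = 2.76 units/hr ÷ 1.041667 units/mL = 2.6496 mL/hr
Volume infused = 2.6496 mL/hr × 1.7 hr = 4.50432 mL
Volume remaining = 96 − 4.50432 = 91.49568 mL
Drug remaining = 91.49568 mL × 1.041667 units/mL = 95.308 units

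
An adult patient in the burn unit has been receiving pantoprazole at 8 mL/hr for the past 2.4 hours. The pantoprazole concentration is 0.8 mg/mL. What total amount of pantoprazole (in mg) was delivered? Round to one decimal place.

Drug rate = 8 mL/hr × 0.8 mg/mL = 6.4 mg/hr
Total = 6.4 mg/hr × 2.4 hr = 15.36 mg

15.4 mg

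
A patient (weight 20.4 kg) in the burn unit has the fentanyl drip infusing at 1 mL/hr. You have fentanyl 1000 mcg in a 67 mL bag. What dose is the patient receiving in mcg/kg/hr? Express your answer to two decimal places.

Concentration = 1000 mcg ÷ 67 mL = 14.92537 mcg/mL
Drug rate = 1 mL/hr × 14.92537 mcg/mL = 14.92537 mcg/hr
14.92537 mcg/hr ÷ 20.4 kg = 0.7316359 mcg/kg/hr

0.73 mcg/kg/hr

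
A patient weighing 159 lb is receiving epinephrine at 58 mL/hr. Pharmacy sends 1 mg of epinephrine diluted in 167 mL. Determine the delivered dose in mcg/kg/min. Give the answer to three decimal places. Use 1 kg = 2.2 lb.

0.080 mcg/kg/min

Weight = 159 lb ÷ 2.2 lb/kg = 72.27273 kg
Concentration = 1 mg ÷ 167 mL = 0.005988024 mg/mL = 5.988024 mcg/mL
Drug rate = 58 mL/hr × 5.988024 mcg/mL = 347.3054 mcg/hr
347.3054 mcg/hr ÷ 60 min/hr = 5.788423 mcg/min
5.788423 mcg/min ÷ 72.27273 kg = 0.08009139 mcg/kg/min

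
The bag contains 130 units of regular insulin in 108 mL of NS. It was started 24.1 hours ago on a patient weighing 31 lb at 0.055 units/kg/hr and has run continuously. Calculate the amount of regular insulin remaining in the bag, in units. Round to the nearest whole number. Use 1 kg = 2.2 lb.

Weight = 31 lb ÷ 2.2 lb/kg = 14.09091 kg
Dose = 0.055 units/kg/hr × 14.09091 kg = 0.775 units/hr
Concentration = 130 units ÷ 108 mL = 1.203704 units/mL
Rate = 0.775 units/hr ÷ 1.203704 units/mL = 0.6438462 mL/hr
Volume infused = 0.6438462 mL/hr × 24.1 hr = 15.51669 mL
Volume remaining = 108 − 15.51669 = 92.48331 mL
Drug remaining = 92.48331 mL × 1.203704 units/mL = 111.3225 units

111 units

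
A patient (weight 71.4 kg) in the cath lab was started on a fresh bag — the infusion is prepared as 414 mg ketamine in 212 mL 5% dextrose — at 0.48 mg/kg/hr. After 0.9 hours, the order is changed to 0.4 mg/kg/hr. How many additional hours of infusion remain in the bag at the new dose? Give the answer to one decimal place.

Initial rate:
Dose = 0.48 mg/kg/hr × 71.4 kg = 34.272 mg/hr
Concentration = 414 mg ÷ 212 mL = 1.95283 mg/mL
Rate = 34.272 mg/hr ÷ 1.95283 mg/mL = 17.54991 mL/hr
Volume infused so far = 17.54991 mL/hr × 0.9 hr = 15.79492 mL
Volume remaining = 212 − 15.79492 = 196.2051 mL
New rate:
Dose = 0.4 mg/kg/hr × 71.4 kg = 28.56 mg/hr
Rate = 28.56 mg/hr ÷ 1.95283 mg/mL = 14.62493 mL/hr
Time remaining = 196.2051 mL ÷ 14.62493 mL/hr = 13.4158 hr

13.4 hours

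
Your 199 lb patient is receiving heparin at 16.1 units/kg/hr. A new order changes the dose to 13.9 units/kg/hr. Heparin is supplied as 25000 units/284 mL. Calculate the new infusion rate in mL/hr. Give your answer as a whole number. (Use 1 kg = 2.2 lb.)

Weight = 199 lb ÷ 2.2 lb/kg = 90.45455 kg
Dose = 13.9 units/kg/hr × 90.45455 kg = 1257.318 units/hr
Concentration = 25000 units ÷ 284 mL = 88.02817 units/mL
Rate = 1257.318 units/hr ÷ 88.02817 units/mL = 14.28313 mL/hr

14 mL/hr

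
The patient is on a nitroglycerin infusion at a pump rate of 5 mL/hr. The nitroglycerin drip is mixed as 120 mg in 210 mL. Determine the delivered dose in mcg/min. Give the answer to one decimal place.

47.6 mcg/min

Concentration = 120 mg ÷ 210 mL = 0.5714286 mg/mL = 571.4286 mcg/mL
Drug rate = 5 mL/hr × 571.4286 mcg/mL = 2857.143 mcg/hr
2857.143 mcg/hr ÷ 60 min/hr = 47.61905 mcg/min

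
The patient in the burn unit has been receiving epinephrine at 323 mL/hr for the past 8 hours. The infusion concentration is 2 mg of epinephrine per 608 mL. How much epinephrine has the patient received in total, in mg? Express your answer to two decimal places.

Concentration = 2 mg ÷ 608 mL = 0.003289474 mg/mL = 3.289474 mcg/mL
Drug rate = 323 mL/hr × 3.289474 mcg/mL = 1062.5 mcg/hr
Total = 1062.5 mcg/hr × 8 hr = 8500 mcg = 8.5 mg

8.50 mg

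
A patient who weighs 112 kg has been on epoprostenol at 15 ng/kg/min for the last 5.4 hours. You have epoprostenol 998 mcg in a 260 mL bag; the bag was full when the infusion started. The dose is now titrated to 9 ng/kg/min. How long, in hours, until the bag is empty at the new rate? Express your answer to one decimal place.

7.5 hours

Initial rate:
Dose = 15 ng/kg/min × 112 kg = 1680 ng/min
1680 ng/min × 60 min/hr = 100800 ng/hr
Concentration = 998 mcg ÷ 260 mL = 3.838462 mcg/mL = 3838.462 ng/mL
Rate = 100800 ng/hr ÷ 3838.462 ng/mL = 26.26052 mL/hr
Volume infused so far = 26.26052 mL/hr × 5.4 hr = 141.8068 mL
Volume remaining = 260 − 141.8068 = 118.1932 mL
New rate:
Dose = 9 ng/kg/min × 112 kg = 1008 ng/min
1008 ng/min × 60 min/hr = 60480 ng/hr
Rate = 60480 ng/hr ÷ 3838.462 ng/mL = 15.75631 mL/hr
Time remaining = 118.1932 mL ÷ 15.75631 mL/hr = 7.501323 hr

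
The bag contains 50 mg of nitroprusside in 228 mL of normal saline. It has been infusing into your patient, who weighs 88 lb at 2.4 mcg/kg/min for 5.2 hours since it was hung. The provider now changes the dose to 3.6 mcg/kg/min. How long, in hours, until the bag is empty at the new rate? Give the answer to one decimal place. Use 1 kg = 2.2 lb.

Initial rate:
Weight = 88 lb ÷ 2.2 lb/kg = 40 kg
Dose = 2.4 mcg/kg/min × 40 kg = 96 mcg/min
96 mcg/min × 60 min/hr = 5760 mcg/hr
Concentration = 50 mg ÷ 228 mL = 0.2192982 mg/mL = 219.2982 mcg/mL
Rate = 5760 mcg/hr ÷ 219.2982 mcg/mL = 26.2656 mL/hr
Volume infused so far = 26.2656 mL/hr × 5.2 hr = 136.5811 mL
Volume remaining = 228 − 136.5811 = 91.41888 mL
New rate:
Dose = 3.6 mcg/kg/min × 40 kg = 144 mcg/min
144 mcg/min × 60 min/hr = 8640 mcg/hr
Rate = 8640 mcg/hr ÷ 219.2982 mcg/mL = 39.3984 mL/hr
Time remaining = 91.41888 mL ÷ 39.3984 mL/hr = 2.32037 hr

2.3 hours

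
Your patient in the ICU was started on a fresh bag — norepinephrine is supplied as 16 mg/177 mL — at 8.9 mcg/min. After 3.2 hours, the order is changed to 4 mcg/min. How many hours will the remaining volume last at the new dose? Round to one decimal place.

Initial rate:
8.9 mcg/min × 60 min/hr = 534 mcg/hr
Concentration = 16 mg ÷ 177 mL = 0.09039548 mg/mL = 90.39548 mcg/mL
Rate = 534 mcg/hr ÷ 90.39548 mcg/mL = 5.907375 mL/hr
Volume infused so far = 5.907375 mL/hr × 3.2 hr = 18.9036 mL
Volume remaining = 177 − 18.9036 = 158.0964 mL
New rate:
4 mcg/min × 60 min/hr = 240 mcg/hr
Rate = 240 mcg/hr ÷ 90.39548 mcg/mL = 2.655 mL/hr
Time remaining = 158.0964 mL ÷ 2.655 mL/hr = 59.54667 hr

59.5 hours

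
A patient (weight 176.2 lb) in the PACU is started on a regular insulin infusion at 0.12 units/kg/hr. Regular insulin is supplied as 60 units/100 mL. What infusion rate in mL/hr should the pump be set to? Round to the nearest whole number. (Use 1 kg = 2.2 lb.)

16 mL/hr

Weight = 176.2 lb ÷ 2.2 lb/kg = 80.09091 kg
Dose = 0.12 units/kg/hr × 80.09091 kg = 9.610909 units/hr
Concentration = 60 units ÷ 100 mL = 0.6 units/mL
Rate = 9.610909 units/hr ÷ 0.6 units/mL = 16.01818 mL/hr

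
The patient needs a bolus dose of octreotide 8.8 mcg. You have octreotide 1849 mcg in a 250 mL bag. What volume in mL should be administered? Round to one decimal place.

1.2 mL

Concentration = 1849 mcg ÷ 250 mL = 7.396 mcg/mL
Volume = 8.8 mcg ÷ 7.396 mcg/mL = 1.189832 mL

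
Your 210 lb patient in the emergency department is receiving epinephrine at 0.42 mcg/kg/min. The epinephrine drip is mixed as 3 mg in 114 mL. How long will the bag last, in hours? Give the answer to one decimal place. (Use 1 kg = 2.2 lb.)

Weight = 210 lb ÷ 2.2 lb/kg = 95.45455 kg
Dose = 0.42 mcg/kg/min × 95.45455 kg = 40.09091 mcg/min
40.09091 mcg/min × 60 min/hr = 2405.455 mcg/hr
Concentration = 3 mg ÷ 114 mL = 0.02631579 mg/mL = 26.31579 mcg/mL
Rate = 2405.455 mcg/hr ÷ 26.31579 mcg/mL = 91.40727 mL/hr
Duration = 114 mL ÷ 91.40727 mL/hr = 1.247166 hr

1.2 hours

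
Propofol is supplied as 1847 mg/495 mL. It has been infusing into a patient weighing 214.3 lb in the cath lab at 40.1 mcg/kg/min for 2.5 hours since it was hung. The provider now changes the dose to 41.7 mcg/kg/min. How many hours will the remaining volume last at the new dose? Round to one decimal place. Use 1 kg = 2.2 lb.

Initial rate:
Weight = 214.3 lb ÷ 2.2 lb/kg = 97.40909 kg
Dose = 40.1 mcg/kg/min × 97.40909 kg = 3906.105 mcg/min
3906.105 mcg/min × 60 min/hr = 234366.3 mcg/hr
Concentration = 1847 mg ÷ 495 mL = 3.731313 mg/mL = 3731.313 mcg/mL
Rate = 234366.3 mcg/hr ÷ 3731.313 mcg/mL = 62.81067 mL/hr
Volume infused so far = 62.81067 mL/hr × 2.5 hr = 157.0267 mL
Volume remaining = 495 − 157.0267 = 337.9733 mL
New rate:
Dose = 41.7 mcg/kg/min × 97.40909 kg = 4061.959 mcg/min
4061.959 mcg/min × 60 min/hr = 243717.5 mcg/hr
Rate = 243717.5 mcg/hr ÷ 3731.313 mcg/mL = 65.31683 mL/hr
Time remaining = 337.9733 mL ÷ 65.31683 mL/hr = 5.174368 hr

5.2 hours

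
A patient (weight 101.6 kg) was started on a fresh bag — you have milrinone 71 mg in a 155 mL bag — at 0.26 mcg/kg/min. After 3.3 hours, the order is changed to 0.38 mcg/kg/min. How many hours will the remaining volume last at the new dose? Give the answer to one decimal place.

28.4 hours

Initial rate:
Dose = 0.26 mcg/kg/min × 101.6 kg = 26.416 mcg/min
26.416 mcg/min × 60 min/hr = 1584.96 mcg/hr
Concentration = 71 mg ÷ 155 mL = 0.4580645 mg/mL = 458.0645 mcg/mL
Rate = 1584.96 mcg/hr ÷ 458.0645 mcg/mL = 3.460124 mL/hr
Volume infused so far = 3.460124 mL/hr × 3.3 hr = 11.41841 mL
Volume remaining = 155 − 11.41841 = 143.5816 mL
New rate:
Dose = 0.38 mcg/kg/min × 101.6 kg = 38.608 mcg/min
38.608 mcg/min × 60 min/hr = 2316.48 mcg/hr
Rate = 2316.48 mcg/hr ÷ 458.0645 mcg/mL = 5.057104 mL/hr
Time remaining = 143.5816 mL ÷ 5.057104 mL/hr = 28.39206 hr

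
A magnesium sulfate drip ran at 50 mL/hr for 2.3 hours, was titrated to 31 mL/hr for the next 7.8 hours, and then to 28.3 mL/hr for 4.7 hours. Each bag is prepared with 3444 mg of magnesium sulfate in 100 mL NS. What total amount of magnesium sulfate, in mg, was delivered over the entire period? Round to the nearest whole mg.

Concentration = 3444 mg ÷ 100 mL = 34.44 mg/mL
Stage 1: 50 mL/hr × 2.3 hr = 115 mL → 115 mL × 34.44 mg/mL = 3960.6 mg
Stage 2: 31 mL/hr × 7.8 hr = 241.8 mL → 241.8 mL × 34.44 mg/mL = 8327.592 mg
Stage 3: 28.3 mL/hr × 4.7 hr = 133.01 mL → 133.01 mL × 34.44 mg/mL = 4580.864 mg
Total = 3960.6 + 8327.592 + 4580.864 = 16869.06 mg

16869 mg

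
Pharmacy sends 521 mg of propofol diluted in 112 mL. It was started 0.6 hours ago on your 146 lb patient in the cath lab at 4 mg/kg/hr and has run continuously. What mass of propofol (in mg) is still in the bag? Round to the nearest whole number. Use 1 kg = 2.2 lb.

362 mg

Weight = 146 lb ÷ 2.2 lb/kg = 66.36364 kg
Dose = 4 mg/kg/hr × 66.36364 kg = 265.4545 mg/hr
Concentration = 521 mg ÷ 112 mL = 4.651786 mg/mL
Rate = 265.4545 mg/hr ÷ 4.651786 mg/mL = 57.06508 mL/hr
Volume infused = 57.06508 mL/hr × 0.6 hr = 34.23905 mL
Volume remaining = 112 − 34.23905 = 77.76095 mL
Drug remaining = 77.76095 mL × 4.651786 mg/mL = 361.7273 mg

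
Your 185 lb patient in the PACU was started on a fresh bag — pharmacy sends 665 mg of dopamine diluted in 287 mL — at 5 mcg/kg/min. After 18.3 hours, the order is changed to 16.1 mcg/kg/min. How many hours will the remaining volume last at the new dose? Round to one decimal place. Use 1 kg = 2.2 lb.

2.5 hours

Initial rate:
Weight = 185 lb ÷ 2.2 lb/kg = 84.09091 kg
Dose = 5 mcg/kg/min × 84.09091 kg = 420.4545 mcg/min
420.4545 mcg/min × 60 min/hr = 25227.27 mcg/hr
Concentration = 665 mg ÷ 287 mL = 2.317073 mg/mL = 2317.073 mcg/mL
Rate = 25227.27 mcg/hr ÷ 2317.073 mcg/mL = 10.88756 mL/hr
Volume infused so far = 10.88756 mL/hr × 18.3 hr = 199.2423 mL
Volume remaining = 287 − 199.2423 = 87.75766 mL
New rate:
Dose = 16.1 mcg/kg/min × 84.09091 kg = 1353.864 mcg/min
1353.864 mcg/min × 60 min/hr = 81231.82 mcg/hr
Rate = 81231.82 mcg/hr ÷ 2317.073 mcg/mL = 35.05794 mL/hr
Time remaining = 87.75766 mL ÷ 35.05794 mL/hr = 2.503218 hr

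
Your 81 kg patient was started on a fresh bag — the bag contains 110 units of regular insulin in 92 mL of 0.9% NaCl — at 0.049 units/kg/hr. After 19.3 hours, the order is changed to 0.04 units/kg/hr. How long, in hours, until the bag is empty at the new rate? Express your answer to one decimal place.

10.3 hours

Initial rate:
Dose = 0.049 units/kg/hr × 81 kg = 3.969 units/hr
Concentration = 110 units ÷ 92 mL = 1.195652 units/mL
Rate = 3.969 units/hr ÷ 1.195652 units/mL = 3.319527 mL/hr
Volume infused so far = 3.319527 mL/hr × 19.3 hr = 64.06688 mL
Volume remaining = 92 − 64.06688 = 27.93312 mL
New rate:
Dose = 0.04 units/kg/hr × 81 kg = 3.24 units/hr
Rate = 3.24 units/hr ÷ 1.195652 units/mL = 2.709818 mL/hr
Time remaining = 27.93312 mL ÷ 2.709818 mL/hr = 10.30812 hr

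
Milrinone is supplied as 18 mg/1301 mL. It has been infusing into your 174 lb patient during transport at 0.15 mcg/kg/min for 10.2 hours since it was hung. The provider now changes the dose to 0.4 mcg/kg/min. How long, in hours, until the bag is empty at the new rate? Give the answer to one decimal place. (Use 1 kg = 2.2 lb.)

5.7 hours

Initial rate:
Weight = 174 lb ÷ 2.2 lb/kg = 79.09091 kg
Dose = 0.15 mcg/kg/min × 79.09091 kg = 11.86364 mcg/min
11.86364 mcg/min × 60 min/hr = 711.8182 mcg/hr
Concentration = 18 mg ÷ 1301 mL = 0.01383551 mg/mL = 13.83551 mcg/mL
Rate = 711.8182 mcg/hr ÷ 13.83551 mcg/mL = 51.44864 mL/hr
Volume infused so far = 51.44864 mL/hr × 10.2 hr = 524.7761 mL
Volume remaining = 1301 − 524.7761 = 776.2239 mL
New rate:
Dose = 0.4 mcg/kg/min × 79.09091 kg = 31.63636 mcg/min
31.63636 mcg/min × 60 min/hr = 1898.182 mcg/hr
Rate = 1898.182 mcg/hr ÷ 13.83551 mcg/mL = 137.1964 mL/hr
Time remaining = 776.2239 mL ÷ 137.1964 mL/hr = 5.657759 hr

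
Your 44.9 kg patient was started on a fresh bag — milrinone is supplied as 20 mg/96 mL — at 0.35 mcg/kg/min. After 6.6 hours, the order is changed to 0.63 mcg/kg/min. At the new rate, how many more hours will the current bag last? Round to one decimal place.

Initial rate:
Dose = 0.35 mcg/kg/min × 44.9 kg = 15.715 mcg/min
15.715 mcg/min × 60 min/hr = 942.9 mcg/hr
Concentration = 20 mg ÷ 96 mL = 0.2083333 mg/mL = 208.3333 mcg/mL
Rate = 942.9 mcg/hr ÷ 208.3333 mcg/mL = 4.52592 mL/hr
Volume infused so far = 4.52592 mL/hr × 6.6 hr = 29.87107 mL
Volume remaining = 96 − 29.87107 = 66.12893 mL
New rate:
Dose = 0.63 mcg/kg/min × 44.9 kg = 28.287 mcg/min
28.287 mcg/min × 60 min/hr = 1697.22 mcg/hr
Rate = 1697.22 mcg/hr ÷ 208.3333 mcg/mL = 8.146656 mL/hr
Time remaining = 66.12893 mL ÷ 8.146656 mL/hr = 8.117309 hr

8.1 hours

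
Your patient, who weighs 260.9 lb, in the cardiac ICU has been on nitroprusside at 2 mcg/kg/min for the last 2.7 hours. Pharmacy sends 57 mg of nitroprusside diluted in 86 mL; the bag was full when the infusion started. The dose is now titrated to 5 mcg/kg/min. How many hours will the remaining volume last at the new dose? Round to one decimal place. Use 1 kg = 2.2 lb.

0.5 hours

Initial rate:
Weight = 260.9 lb ÷ 2.2 lb/kg = 118.5909 kg
Dose = 2 mcg/kg/min × 118.5909 kg = 237.1818 mcg/min
237.1818 mcg/min × 60 min/hr = 14230.91 mcg/hr
Concentration = 57 mg ÷ 86 mL = 0.6627907 mg/mL = 662.7907 mcg/mL
Rate = 14230.91 mcg/hr ÷ 662.7907 mcg/mL = 21.4712 mL/hr
Volume infused so far = 21.4712 mL/hr × 2.7 hr = 57.97223 mL
Volume remaining = 86 − 57.97223 = 28.02777 mL
New rate:
Dose = 5 mcg/kg/min × 118.5909 kg = 592.9545 mcg/min
592.9545 mcg/min × 60 min/hr = 35577.27 mcg/hr
Rate = 35577.27 mcg/hr ÷ 662.7907 mcg/mL = 53.67799 mL/hr
Time remaining = 28.02777 mL ÷ 53.67799 mL/hr = 0.5221464 hr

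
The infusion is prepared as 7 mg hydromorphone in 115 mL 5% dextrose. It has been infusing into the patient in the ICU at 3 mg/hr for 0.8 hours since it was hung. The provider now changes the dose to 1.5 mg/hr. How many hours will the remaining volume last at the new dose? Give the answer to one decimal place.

3.1 hours

Initial rate:
Concentration = 7 mg ÷ 115 mL = 0.06086957 mg/mL
Rate = 3 mg/hr ÷ 0.06086957 mg/mL = 49.28571 mL/hr
Volume infused so far = 49.28571 mL/hr × 0.8 hr = 39.42857 mL
Volume remaining = 115 − 39.42857 = 75.57143 mL
New rate:
Rate = 1.5 mg/hr ÷ 0.06086957 mg/mL = 24.64286 mL/hr
Time remaining = 75.57143 mL ÷ 24.64286 mL/hr = 3.066667 hr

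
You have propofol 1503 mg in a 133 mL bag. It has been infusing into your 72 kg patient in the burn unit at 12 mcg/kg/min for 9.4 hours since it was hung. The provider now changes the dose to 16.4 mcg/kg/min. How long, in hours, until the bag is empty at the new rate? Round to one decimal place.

14.3 hours

Initial rate:
Dose = 12 mcg/kg/min × 72 kg = 864 mcg/min
864 mcg/min × 60 min/hr = 51840 mcg/hr
Concentration = 1503 mg ÷ 133 mL = 11.30075 mg/mL = 11300.75 mcg/mL
Rate = 51840 mcg/hr ÷ 11300.75 mcg/mL = 4.587305 mL/hr
Volume infused so far = 4.587305 mL/hr × 9.4 hr = 43.12067 mL
Volume remaining = 133 − 43.12067 = 89.87933 mL
New rate:
Dose = 16.4 mcg/kg/min × 72 kg = 1180.8 mcg/min
1180.8 mcg/min × 60 min/hr = 70848 mcg/hr
Rate = 70848 mcg/hr ÷ 11300.75 mcg/mL = 6.269317 mL/hr
Time remaining = 89.87933 mL ÷ 6.269317 mL/hr = 14.33638 hr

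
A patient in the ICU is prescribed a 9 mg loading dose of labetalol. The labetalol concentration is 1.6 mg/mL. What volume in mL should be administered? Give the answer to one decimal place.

5.6 mL

Volume = 9 mg ÷ 1.6 mg/mL = 5.625 mL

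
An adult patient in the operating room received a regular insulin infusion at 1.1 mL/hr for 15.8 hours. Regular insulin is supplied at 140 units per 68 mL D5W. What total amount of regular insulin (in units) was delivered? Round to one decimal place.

Concentration = 140 units ÷ 68 mL = 2.058824 units/mL
Drug rate = 1.1 mL/hr × 2.058824 units/mL = 2.264706 units/hr
Total = 2.264706 units/hr × 15.8 hr = 35.78235 units

35.8 units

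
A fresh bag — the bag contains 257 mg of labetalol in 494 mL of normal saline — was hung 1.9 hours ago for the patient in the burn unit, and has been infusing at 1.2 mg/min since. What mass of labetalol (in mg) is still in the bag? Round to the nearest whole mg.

1.2 mg/min × 60 min/hr = 72 mg/hr
Concentration = 257 mg ÷ 494 mL = 0.5202429 mg/mL
Rate = 72 mg/hr ÷ 0.5202429 mg/mL = 138.3969 mL/hr
Volume infused = 138.3969 mL/hr × 1.9 hr = 262.9541 mL
Volume remaining = 494 − 262.9541 = 231.0459 mL
Drug remaining = 231.0459 mL × 0.5202429 mg/mL = 120.2 mg

120 mg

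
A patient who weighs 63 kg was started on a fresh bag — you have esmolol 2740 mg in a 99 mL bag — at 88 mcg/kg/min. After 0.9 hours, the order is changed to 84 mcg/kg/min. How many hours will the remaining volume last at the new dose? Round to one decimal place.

7.7 hours

Initial rate:
Dose = 88 mcg/kg/min × 63 kg = 5544 mcg/min
5544 mcg/min × 60 min/hr = 332640 mcg/hr
Concentration = 2740 mg ÷ 99 mL = 27.67677 mg/mL = 27676.77 mcg/mL
Rate = 332640 mcg/hr ÷ 27676.77 mcg/mL = 12.01874 mL/hr
Volume infused so far = 12.01874 mL/hr × 0.9 hr = 10.81687 mL
Volume remaining = 99 − 10.81687 = 88.18313 mL
New rate:
Dose = 84 mcg/kg/min × 63 kg = 5292 mcg/min
5292 mcg/min × 60 min/hr = 317520 mcg/hr
Rate = 317520 mcg/hr ÷ 27676.77 mcg/mL = 11.47244 mL/hr
Time remaining = 88.18313 mL ÷ 11.47244 mL/hr = 7.686521 hr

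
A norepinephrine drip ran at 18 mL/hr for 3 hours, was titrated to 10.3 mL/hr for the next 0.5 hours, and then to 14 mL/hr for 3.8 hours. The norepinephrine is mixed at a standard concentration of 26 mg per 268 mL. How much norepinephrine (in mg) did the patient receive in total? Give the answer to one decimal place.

Concentration = 26 mg ÷ 268 mL = 0.09701493 mg/mL
Stage 1: 18 mL/hr × 3 hr = 54 mL → 54 mL × 0.09701493 mg/mL = 5.238806 mg
Stage 2: 10.3 mL/hr × 0.5 hr = 5.15 mL → 5.15 mL × 0.09701493 mg/mL = 0.4996269 mg
Stage 3: 14 mL/hr × 3.8 hr = 53.2 mL → 53.2 mL × 0.09701493 mg/mL = 5.161194 mg
Total = 5.238806 + 0.4996269 + 5.161194 = 10.89963 mg

10.9 mg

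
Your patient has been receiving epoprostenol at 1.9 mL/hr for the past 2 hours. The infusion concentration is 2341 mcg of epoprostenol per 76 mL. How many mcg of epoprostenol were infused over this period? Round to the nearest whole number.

117 mcg

Concentration = 2341 mcg ÷ 76 mL = 30.80263 mcg/mL = 30802.63 ng/mL
Drug rate = 1.9 mL/hr × 30802.63 ng/mL = 58525 ng/hr
Total = 58525 ng/hr × 2 hr = 117050 ng = 117.05 mcg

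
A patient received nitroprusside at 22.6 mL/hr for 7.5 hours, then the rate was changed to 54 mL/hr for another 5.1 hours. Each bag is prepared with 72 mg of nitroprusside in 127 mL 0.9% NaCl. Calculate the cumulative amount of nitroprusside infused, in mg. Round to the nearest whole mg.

252 mg

Concentration = 72 mg ÷ 127 mL = 0.5669291 mg/mL
Stage 1: 22.6 mL/hr × 7.5 hr = 169.5 mL → 169.5 mL × 0.5669291 mg/mL = 96.09449 mg
Stage 2: 54 mL/hr × 5.1 hr = 275.4 mL → 275.4 mL × 0.5669291 mg/mL = 156.1323 mg
Total = 96.09449 + 156.1323 = 252.2268 mg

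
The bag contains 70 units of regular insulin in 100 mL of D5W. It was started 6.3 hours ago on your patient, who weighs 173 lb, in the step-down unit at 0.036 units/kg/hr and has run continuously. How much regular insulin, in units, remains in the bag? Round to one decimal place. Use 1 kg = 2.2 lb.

52.2 units

Weight = 173 lb ÷ 2.2 lb/kg = 78.63636 kg
Dose = 0.036 units/kg/hr × 78.63636 kg = 2.830909 units/hr
Concentration = 70 units ÷ 100 mL = 0.7 units/mL
Rate = 2.830909 units/hr ÷ 0.7 units/mL = 4.044156 mL/hr
Volume infused = 4.044156 mL/hr × 6.3 hr = 25.47818 mL
Volume remaining = 100 − 25.47818 = 74.52182 mL
Drug remaining = 74.52182 mL × 0.7 units/mL = 52.16527 units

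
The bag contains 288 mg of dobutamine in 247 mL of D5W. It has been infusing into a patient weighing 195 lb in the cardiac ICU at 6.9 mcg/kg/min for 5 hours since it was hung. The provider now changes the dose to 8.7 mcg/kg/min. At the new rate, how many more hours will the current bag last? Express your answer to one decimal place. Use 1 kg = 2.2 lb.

2.3 hours

Initial rate:
Weight = 195 lb ÷ 2.2 lb/kg = 88.63636 kg
Dose = 6.9 mcg/kg/min × 88.63636 kg = 611.5909 mcg/min
611.5909 mcg/min × 60 min/hr = 36695.45 mcg/hr
Concentration = 288 mg ÷ 247 mL = 1.165992 mg/mL = 1165.992 mcg/mL
Rate = 36695.45 mcg/hr ÷ 1165.992 mcg/mL = 31.47145 mL/hr
Volume infused so far = 31.47145 mL/hr × 5 hr = 157.3572 mL
Volume remaining = 247 − 157.3572 = 89.64276 mL
New rate:
Dose = 8.7 mcg/kg/min × 88.63636 kg = 771.1364 mcg/min
771.1364 mcg/min × 60 min/hr = 46268.18 mcg/hr
Rate = 46268.18 mcg/hr ÷ 1165.992 mcg/mL = 39.68139 mL/hr
Time remaining = 89.64276 mL ÷ 39.68139 mL/hr = 2.259063 hr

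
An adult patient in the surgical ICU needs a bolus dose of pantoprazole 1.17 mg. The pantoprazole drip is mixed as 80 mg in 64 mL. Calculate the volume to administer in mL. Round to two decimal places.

0.94 mL

Concentration = 80 mg ÷ 64 mL = 1.25 mg/mL
Volume = 1.17 mg ÷ 1.25 mg/mL = 0.936 mL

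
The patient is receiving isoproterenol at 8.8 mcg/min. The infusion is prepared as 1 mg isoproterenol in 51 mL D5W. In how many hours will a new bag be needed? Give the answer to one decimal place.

8.8 mcg/min × 60 min/hr = 528 mcg/hr
Concentration = 1 mg ÷ 51 mL = 0.01960784 mg/mL = 19.60784 mcg/mL
Rate = 528 mcg/hr ÷ 19.60784 mcg/mL = 26.928 mL/hr
Duration = 51 mL ÷ 26.928 mL/hr = 1.893939 hr

1.9 hours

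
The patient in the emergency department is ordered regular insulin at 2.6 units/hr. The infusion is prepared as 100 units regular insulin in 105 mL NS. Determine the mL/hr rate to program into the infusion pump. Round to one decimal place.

Concentration = 100 units ÷ 105 mL = 0.952381 units/mL
Rate = 2.6 units/hr ÷ 0.952381 units/mL = 2.73 mL/hr

2.7 mL/hr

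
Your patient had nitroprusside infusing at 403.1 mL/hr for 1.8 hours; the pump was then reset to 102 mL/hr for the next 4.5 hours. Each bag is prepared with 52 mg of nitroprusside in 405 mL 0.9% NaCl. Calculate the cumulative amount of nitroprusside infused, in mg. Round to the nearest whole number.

Concentration = 52 mg ÷ 405 mL = 0.1283951 mg/mL
Stage 1: 403.1 mL/hr × 1.8 hr = 725.58 mL → 725.58 mL × 0.1283951 mg/mL = 93.16089 mg
Stage 2: 102 mL/hr × 4.5 hr = 459 mL → 459 mL × 0.1283951 mg/mL = 58.93333 mg
Total = 93.16089 + 58.93333 = 152.0942 mg

152 mg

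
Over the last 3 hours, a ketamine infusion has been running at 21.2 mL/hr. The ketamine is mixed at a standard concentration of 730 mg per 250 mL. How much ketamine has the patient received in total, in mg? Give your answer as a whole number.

186 mg

Concentration = 730 mg ÷ 250 mL = 2.92 mg/mL
Drug rate = 21.2 mL/hr × 2.92 mg/mL = 61.904 mg/hr
Total = 61.904 mg/hr × 3 hr = 185.712 mg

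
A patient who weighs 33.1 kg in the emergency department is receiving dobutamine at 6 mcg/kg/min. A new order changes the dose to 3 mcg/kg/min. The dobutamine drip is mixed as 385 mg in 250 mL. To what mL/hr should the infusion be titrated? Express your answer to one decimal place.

3.9 mL/hr

Dose = 3 mcg/kg/min × 33.1 kg = 99.3 mcg/min
99.3 mcg/min × 60 min/hr = 5958 mcg/hr
Concentration = 385 mg ÷ 250 mL = 1.54 mg/mL = 1540 mcg/mL
Rate = 5958 mcg/hr ÷ 1540 mcg/mL = 3.868831 mL/hr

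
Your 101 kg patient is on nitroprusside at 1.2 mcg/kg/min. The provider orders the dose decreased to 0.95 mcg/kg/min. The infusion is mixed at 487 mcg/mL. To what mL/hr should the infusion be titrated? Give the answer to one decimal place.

11.8 mL/hr

Dose = 0.95 mcg/kg/min × 101 kg = 95.95 mcg/min
95.95 mcg/min × 60 min/hr = 5757 mcg/hr
Rate = 5757 mcg/hr ÷ 487 mcg/mL = 11.82136 mL/hr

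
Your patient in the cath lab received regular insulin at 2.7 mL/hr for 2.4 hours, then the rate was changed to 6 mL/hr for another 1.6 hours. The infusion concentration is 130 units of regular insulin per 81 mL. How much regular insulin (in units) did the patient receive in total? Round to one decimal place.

Concentration = 130 units ÷ 81 mL = 1.604938 units/mL
Stage 1: 2.7 mL/hr × 2.4 hr = 6.48 mL → 6.48 mL × 1.604938 units/mL = 10.4 units
Stage 2: 6 mL/hr × 1.6 hr = 9.6 mL → 9.6 mL × 1.604938 units/mL = 15.40741 units
Total = 10.4 + 15.40741 = 25.80741 units

25.8 units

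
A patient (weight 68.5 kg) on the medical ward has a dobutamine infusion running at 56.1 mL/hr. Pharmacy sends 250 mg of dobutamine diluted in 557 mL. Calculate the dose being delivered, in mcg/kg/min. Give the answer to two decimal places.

Concentration = 250 mg ÷ 557 mL = 0.448833 mg/mL = 448.833 mcg/mL
Drug rate = 56.1 mL/hr × 448.833 mcg/mL = 25179.53 mcg/hr
25179.53 mcg/hr ÷ 60 min/hr = 419.6589 mcg/min
419.6589 mcg/min ÷ 68.5 kg = 6.126407 mcg/kg/min

6.13 mcg/kg/min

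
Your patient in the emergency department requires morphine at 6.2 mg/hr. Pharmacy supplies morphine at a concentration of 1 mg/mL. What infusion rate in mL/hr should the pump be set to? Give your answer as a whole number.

6 mL/hr

Rate = 6.2 mg/hr ÷ 1 mg/mL = 6.2 mL/hr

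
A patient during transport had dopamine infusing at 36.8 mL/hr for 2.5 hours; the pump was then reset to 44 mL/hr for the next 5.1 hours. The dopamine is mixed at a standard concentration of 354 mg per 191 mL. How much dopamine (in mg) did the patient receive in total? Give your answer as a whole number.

Concentration = 354 mg ÷ 191 mL = 1.853403 mg/mL
Stage 1: 36.8 mL/hr × 2.5 hr = 92 mL → 92 mL × 1.853403 mg/mL = 170.5131 mg
Stage 2: 44 mL/hr × 5.1 hr = 224.4 mL → 224.4 mL × 1.853403 mg/mL = 415.9037 mg
Total = 170.5131 + 415.9037 = 586.4168 mg

586 mg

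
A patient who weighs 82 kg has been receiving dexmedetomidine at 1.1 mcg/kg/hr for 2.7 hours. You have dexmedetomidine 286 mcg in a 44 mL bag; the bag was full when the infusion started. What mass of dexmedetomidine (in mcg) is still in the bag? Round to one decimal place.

42.5 mcg

Dose = 1.1 mcg/kg/hr × 82 kg = 90.2 mcg/hr
Concentration = 286 mcg ÷ 44 mL = 6.5 mcg/mL
Rate = 90.2 mcg/hr ÷ 6.5 mcg/mL = 13.87692 mL/hr
Volume infused = 13.87692 mL/hr × 2.7 hr = 37.46769 mL
Volume remaining = 44 − 37.46769 = 6.532308 mL
Drug remaining = 6.532308 mL × 6.5 mcg/mL = 42.46 mcg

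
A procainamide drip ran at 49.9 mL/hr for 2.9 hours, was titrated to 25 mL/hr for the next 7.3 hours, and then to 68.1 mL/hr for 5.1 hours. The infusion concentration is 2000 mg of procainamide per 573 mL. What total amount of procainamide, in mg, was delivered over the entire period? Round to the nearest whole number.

Concentration = 2000 mg ÷ 573 mL = 3.490401 mg/mL
Stage 1: 49.9 mL/hr × 2.9 hr = 144.71 mL → 144.71 mL × 3.490401 mg/mL = 505.096 mg
Stage 2: 25 mL/hr × 7.3 hr = 182.5 mL → 182.5 mL × 3.490401 mg/mL = 636.9983 mg
Stage 3: 68.1 mL/hr × 5.1 hr = 347.31 mL → 347.31 mL × 3.490401 mg/mL = 1212.251 mg
Total = 505.096 + 636.9983 + 1212.251 = 2354.346 mg

2354 mg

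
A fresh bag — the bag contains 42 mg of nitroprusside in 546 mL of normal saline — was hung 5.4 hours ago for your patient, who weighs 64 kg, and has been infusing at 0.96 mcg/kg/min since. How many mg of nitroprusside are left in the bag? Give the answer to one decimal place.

Dose = 0.96 mcg/kg/min × 64 kg = 61.44 mcg/min
61.44 mcg/min × 60 min/hr = 3686.4 mcg/hr
Concentration = 42 mg ÷ 546 mL = 0.07692308 mg/mL = 76.92308 mcg/mL
Rate = 3686.4 mcg/hr ÷ 76.92308 mcg/mL = 47.9232 mL/hr
Volume infused = 47.9232 mL/hr × 5.4 hr = 258.7853 mL
Volume remaining = 546 − 258.7853 = 287.2147 mL
Drug remaining = 287.2147 mL × 76.92308 mcg/mL = 22093.44 mcg = 22.09344 mg

22.1 mg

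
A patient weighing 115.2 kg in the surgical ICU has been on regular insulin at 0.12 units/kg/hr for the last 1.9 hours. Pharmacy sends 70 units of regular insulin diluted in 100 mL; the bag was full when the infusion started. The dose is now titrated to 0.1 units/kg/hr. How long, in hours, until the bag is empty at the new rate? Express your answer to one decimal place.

3.8 hours

Initial rate:
Dose = 0.12 units/kg/hr × 115.2 kg = 13.824 units/hr
Concentration = 70 units ÷ 100 mL = 0.7 units/mL
Rate = 13.824 units/hr ÷ 0.7 units/mL = 19.74857 mL/hr
Volume infused so far = 19.74857 mL/hr × 1.9 hr = 37.52229 mL
Volume remaining = 100 − 37.52229 = 62.47771 mL
New rate:
Dose = 0.1 units/kg/hr × 115.2 kg = 11.52 units/hr
Rate = 11.52 units/hr ÷ 0.7 units/mL = 16.45714 mL/hr
Time remaining = 62.47771 mL ÷ 16.45714 mL/hr = 3.796389 hr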